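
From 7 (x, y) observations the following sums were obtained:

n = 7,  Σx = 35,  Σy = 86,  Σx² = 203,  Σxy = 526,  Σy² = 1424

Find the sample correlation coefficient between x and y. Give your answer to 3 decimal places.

Sxx = Σx² − (Σx)²/n = 203 − 175 = 28
Sxy = Σxy − (Σx)(Σy)/n = 526 − 430 = 96
Syy = Σy² − (Σy)²/n = 1424 − 1056.571429 = 367.428571
r = Sxy/√(Sxx·Syy) = 96/√(10288) = 96/101.429779 = 0.946468

0.946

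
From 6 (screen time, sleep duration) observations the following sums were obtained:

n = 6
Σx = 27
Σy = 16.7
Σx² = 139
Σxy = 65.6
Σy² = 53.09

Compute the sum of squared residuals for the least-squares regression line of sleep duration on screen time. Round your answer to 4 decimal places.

1.3968

Sxx = Σx² − (Σx)²/n = 139 − 121.5 = 17.5
Sxy = Σxy − (Σx)(Σy)/n = 65.6 − 75.15 = -9.55
Syy = Σy² − (Σy)²/n = 53.09 − 46.481667 = 6.608333
b = Sxy/Sxx = -9.55/17.5 = -0.545714
SSE = Syy − b·Sxy = 6.608333 − (-0.545714)·(-9.55) = 1.396762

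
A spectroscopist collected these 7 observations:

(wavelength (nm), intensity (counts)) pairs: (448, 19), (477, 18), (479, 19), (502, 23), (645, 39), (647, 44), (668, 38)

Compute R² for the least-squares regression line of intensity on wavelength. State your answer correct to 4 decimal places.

n = 7, Σx = 3866, Σy = 200, Σxy = 116752, Σx² = 2190536, Σy² = 6476
Sxx = Σx² − (Σx)²/n = 2190536 − 2135136.571429 = 55399.428571
Sxy = Σxy − (Σx)(Σy)/n = 116752 − 110457.142857 = 6294.857143
Syy = Σy² − (Σy)²/n = 6476 − 5714.285714 = 761.714286
R² = Sxy²/(Sxx·Syy) = (6294.857143)²/(55399.428571·761.714286) = 0.939019

0.9390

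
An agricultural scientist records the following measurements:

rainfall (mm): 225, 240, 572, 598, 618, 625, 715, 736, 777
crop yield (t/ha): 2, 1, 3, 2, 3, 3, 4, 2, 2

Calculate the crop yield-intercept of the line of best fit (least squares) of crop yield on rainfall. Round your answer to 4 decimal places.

1.1618

n = 9, Σx = 5106, Σy = 22, Σxy = 13217, Σx² = 3222212
Sxx = Σx² − (Σx)²/n = 3222212 − 2896804 = 325408
Sxy = Σxy − (Σx)(Σy)/n = 13217 − 12481.333333 = 735.666667
b = Sxy/Sxx = 735.666667/325408 = 0.002261
a = ȳ − b·x̄ = 2.444444 − 0.002261·567.333333 = 1.161845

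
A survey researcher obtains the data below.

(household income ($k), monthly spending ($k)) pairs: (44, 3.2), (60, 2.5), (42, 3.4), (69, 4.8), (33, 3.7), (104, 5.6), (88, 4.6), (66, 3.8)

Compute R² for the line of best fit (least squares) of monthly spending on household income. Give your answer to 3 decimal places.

n = 8, Σx = 506, Σy = 31.6, Σxy = 2124.9, Σx² = 36066, Σy² = 131.74
Sxx = Σx² − (Σx)²/n = 36066 − 32004.5 = 4061.5
Sxy = Σxy − (Σx)(Σy)/n = 2124.9 − 1998.7 = 126.2
Syy = Σy² − (Σy)²/n = 131.74 − 124.82 = 6.92
R² = Sxy²/(Sxx·Syy) = (126.2)²/(4061.5·6.92) = 0.566665

0.567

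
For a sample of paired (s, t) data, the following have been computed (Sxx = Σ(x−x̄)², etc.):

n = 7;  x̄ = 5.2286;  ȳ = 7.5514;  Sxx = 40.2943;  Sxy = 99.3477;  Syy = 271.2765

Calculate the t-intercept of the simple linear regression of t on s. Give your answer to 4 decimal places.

-5.3400

b = Sxy/Sxx = 99.3477/40.2943 = 2.465552
a = ȳ − b·x̄ = 7.5514 − 2.465552·5.2286 = -5.339986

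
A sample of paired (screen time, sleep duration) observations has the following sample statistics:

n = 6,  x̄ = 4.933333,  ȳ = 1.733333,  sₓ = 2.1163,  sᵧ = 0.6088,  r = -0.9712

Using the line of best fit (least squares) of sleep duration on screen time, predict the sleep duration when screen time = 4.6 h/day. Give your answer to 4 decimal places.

1.8265

b = r · sᵧ/sₓ = -0.9712 · 0.6088/2.1163 = -0.279387
a = ȳ − b·x̄ = 1.733333 − (-0.279387)·4.933333 = 3.111642
ŷ(4.6) = a + b·4.6 = 3.111642 + (-0.279387)·4.6 = 1.826462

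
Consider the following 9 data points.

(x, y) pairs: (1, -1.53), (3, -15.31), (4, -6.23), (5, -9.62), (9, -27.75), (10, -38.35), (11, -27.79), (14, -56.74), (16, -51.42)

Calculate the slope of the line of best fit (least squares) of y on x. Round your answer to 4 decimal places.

n = 9, Σx = 73, Σy = -234.74, Σxy = -2676.5, Σx² = 805
Sxx = Σx² − (Σx)²/n = 805 − 592.111111 = 212.888889
Sxy = Σxy − (Σx)(Σy)/n = -2676.5 − (-1904.002222) = -772.497778
b = Sxy/Sxx = -772.497778/212.888889 = -3.628643

-3.6286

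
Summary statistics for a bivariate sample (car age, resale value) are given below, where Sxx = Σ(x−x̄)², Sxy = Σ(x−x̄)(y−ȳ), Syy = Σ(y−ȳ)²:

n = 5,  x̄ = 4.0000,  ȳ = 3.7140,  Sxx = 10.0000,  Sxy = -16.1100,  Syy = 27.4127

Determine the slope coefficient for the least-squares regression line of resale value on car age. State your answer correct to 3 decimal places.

b = Sxy/Sxx = -16.11/10 = -1.611

-1.611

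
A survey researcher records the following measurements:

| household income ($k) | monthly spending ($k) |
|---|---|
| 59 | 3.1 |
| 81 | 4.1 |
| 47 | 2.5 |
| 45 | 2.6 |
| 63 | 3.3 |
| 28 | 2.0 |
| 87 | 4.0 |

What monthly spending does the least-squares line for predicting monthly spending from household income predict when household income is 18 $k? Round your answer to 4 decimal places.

n = 7, Σx = 410, Σy = 21.6, Σxy = 1361.4, Σx² = 26598
Sxx = Σx² − (Σx)²/n = 26598 − 24014.285714 = 2583.714286
Sxy = Σxy − (Σx)(Σy)/n = 1361.4 − 1265.142857 = 96.257143
b = Sxy/Sxx = 96.257143/2583.714286 = 0.037255
a = ȳ − b·x̄ = 3.085714 − 0.037255·58.571429 = 0.903616
ŷ(18) = a + b·18 = 0.903616 + 0.037255·18 = 1.574212

1.5742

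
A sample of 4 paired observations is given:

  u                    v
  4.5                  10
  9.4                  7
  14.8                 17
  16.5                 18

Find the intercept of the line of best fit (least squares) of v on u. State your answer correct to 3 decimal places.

3.898

n = 4, Σx = 45.2, Σy = 52, Σxy = 659.4, Σx² = 599.9
Sxx = Σx² − (Σx)²/n = 599.9 − 510.76 = 89.14
Sxy = Σxy − (Σx)(Σy)/n = 659.4 − 587.6 = 71.8
b = Sxy/Sxx = 71.8/89.14 = 0.805475
a = ȳ − b·x̄ = 13 − 0.805475·11.3 = 3.898138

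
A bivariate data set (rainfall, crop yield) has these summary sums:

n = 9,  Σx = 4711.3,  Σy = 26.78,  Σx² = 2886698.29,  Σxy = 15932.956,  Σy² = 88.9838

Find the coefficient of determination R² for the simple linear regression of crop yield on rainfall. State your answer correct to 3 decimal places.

0.937

Sxx = Σx² − (Σx)²/n = 2886698.29 − 2466260.854444 = 420437.435556
Sxy = Σxy − (Σx)(Σy)/n = 15932.956 − 14018.734889 = 1914.221111
Syy = Σy² − (Σy)²/n = 88.9838 − 79.685378 = 9.298422
R² = Sxy²/(Sxx·Syy) = (1914.221111)²/(420437.435556·9.298422) = 0.937289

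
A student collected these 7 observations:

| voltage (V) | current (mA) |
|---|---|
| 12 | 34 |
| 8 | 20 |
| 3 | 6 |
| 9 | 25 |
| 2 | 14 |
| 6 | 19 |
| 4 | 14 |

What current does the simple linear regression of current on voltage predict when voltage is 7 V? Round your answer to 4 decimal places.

n = 7, Σx = 44, Σy = 132, Σxy = 1009, Σx² = 354
Sxx = Σx² − (Σx)²/n = 354 − 276.571429 = 77.428571
Sxy = Σxy − (Σx)(Σy)/n = 1009 − 829.714286 = 179.285714
b = Sxy/Sxx = 179.285714/77.428571 = 2.315498
a = ȳ − b·x̄ = 18.857143 − 2.315498·6.285714 = 4.302583
ŷ(7) = a + b·7 = 4.302583 + 2.315498·7 = 20.511070

20.5111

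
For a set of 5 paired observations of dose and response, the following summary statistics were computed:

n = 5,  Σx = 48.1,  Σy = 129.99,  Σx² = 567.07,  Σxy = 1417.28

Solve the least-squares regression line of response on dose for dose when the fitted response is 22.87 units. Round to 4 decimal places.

7.6629

Sxx = Σx² − (Σx)²/n = 567.07 − 462.722 = 104.348
Sxy = Σxy − (Σx)(Σy)/n = 1417.28 − 1250.5038 = 166.7762
b = Sxy/Sxx = 166.7762/104.348 = 1.598269
a = ȳ − b·x̄ = 25.998 − 1.598269·9.62 = 10.622650
Set a + b·x = 22.87: x = (22.87 − 10.622650) / 1.598269 = 7.662883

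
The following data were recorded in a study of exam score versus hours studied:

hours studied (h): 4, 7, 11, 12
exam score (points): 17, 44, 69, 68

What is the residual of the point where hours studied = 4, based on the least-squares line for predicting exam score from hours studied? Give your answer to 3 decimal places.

n = 4, Σx = 34, Σy = 198, Σxy = 1951, Σx² = 330
Sxx = Σx² − (Σx)²/n = 330 − 289 = 41
Sxy = Σxy − (Σx)(Σy)/n = 1951 − 1683 = 268
b = Sxy/Sxx = 268/41 = 6.536585
a = ȳ − b·x̄ = 49.5 − 6.536585·8.5 = -6.060976
ŷ(4) = -6.060976 + 6.536585·4 = 20.085366
residual = y − ŷ = 17 − 20.085366 = -3.085366

-3.085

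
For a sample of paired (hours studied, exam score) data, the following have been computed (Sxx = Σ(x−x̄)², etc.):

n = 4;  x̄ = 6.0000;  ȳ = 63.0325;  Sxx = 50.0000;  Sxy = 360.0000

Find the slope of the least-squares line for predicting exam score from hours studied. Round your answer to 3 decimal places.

b = Sxy/Sxx = 360/50 = 7.2

7.200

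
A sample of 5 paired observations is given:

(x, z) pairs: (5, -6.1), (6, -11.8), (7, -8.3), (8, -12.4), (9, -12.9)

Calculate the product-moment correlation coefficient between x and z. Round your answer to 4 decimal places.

-0.7584

n = 5, Σx = 35, Σy = -51.5, Σxy = -374.7, Σx² = 255, Σy² = 565.51
Sxx = Σx² − (Σx)²/n = 255 − 245 = 10
Sxy = Σxy − (Σx)(Σy)/n = -374.7 − (-360.5) = -14.2
Syy = Σy² − (Σy)²/n = 565.51 − 530.45 = 35.06
r = Sxy/√(Sxx·Syy) = -14.2/√(350.6) = -14.2/18.724316 = -0.758372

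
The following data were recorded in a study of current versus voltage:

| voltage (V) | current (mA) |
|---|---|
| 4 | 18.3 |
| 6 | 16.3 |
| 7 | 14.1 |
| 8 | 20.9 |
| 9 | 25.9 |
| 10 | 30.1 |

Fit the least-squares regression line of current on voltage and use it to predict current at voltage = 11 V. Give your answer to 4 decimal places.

28.7800

n = 6, Σx = 44, Σy = 125.6, Σxy = 971, Σx² = 346
Sxx = Σx² − (Σx)²/n = 346 − 322.666667 = 23.333333
Sxy = Σxy − (Σx)(Σy)/n = 971 − 921.066667 = 49.933333
b = Sxy/Sxx = 49.933333/23.333333 = 2.14
a = ȳ − b·x̄ = 20.933333 − 2.14·7.333333 = 5.24
ŷ(11) = a + b·11 = 5.24 + 2.14·11 = 28.78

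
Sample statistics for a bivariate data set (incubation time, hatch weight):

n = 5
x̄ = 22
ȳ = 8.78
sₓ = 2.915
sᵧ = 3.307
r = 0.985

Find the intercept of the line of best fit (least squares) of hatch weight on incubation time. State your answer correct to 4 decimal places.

-15.8041

b = r · sᵧ/sₓ = 0.985 · 3.307/2.915 = 1.117460
a = ȳ − b·x̄ = 8.78 − 1.117460·22 = -15.804113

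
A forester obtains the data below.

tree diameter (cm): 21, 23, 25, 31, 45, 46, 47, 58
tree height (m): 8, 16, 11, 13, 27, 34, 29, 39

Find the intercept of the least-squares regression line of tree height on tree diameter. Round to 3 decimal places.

n = 8, Σx = 296, Σy = 177, Σxy = 7618, Σx² = 12270
Sxx = Σx² − (Σx)²/n = 12270 − 10952 = 1318
Sxy = Σxy − (Σx)(Σy)/n = 7618 − 6549 = 1069
b = Sxy/Sxx = 1069/1318 = 0.811077
a = ȳ − b·x̄ = 22.125 − 0.811077·37 = -7.884863

-7.885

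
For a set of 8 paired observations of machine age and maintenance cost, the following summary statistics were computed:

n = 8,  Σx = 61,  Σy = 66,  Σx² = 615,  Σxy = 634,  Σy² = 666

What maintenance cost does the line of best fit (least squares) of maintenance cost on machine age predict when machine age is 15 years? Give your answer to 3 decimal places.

14.684

Sxx = Σx² − (Σx)²/n = 615 − 465.125 = 149.875
Sxy = Σxy − (Σx)(Σy)/n = 634 − 503.25 = 130.75
b = Sxy/Sxx = 130.75/149.875 = 0.872394
a = ȳ − b·x̄ = 8.25 − 0.872394·7.625 = 1.597998
ŷ(15) = a + b·15 = 1.597998 + 0.872394·15 = 14.683903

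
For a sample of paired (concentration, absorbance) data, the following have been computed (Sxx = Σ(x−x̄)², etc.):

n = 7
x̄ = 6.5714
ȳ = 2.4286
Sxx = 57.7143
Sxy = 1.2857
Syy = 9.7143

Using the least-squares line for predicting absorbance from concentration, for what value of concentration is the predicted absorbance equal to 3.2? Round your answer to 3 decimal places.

41.199

b = Sxy/Sxx = 1.2857/57.7143 = 0.022277
a = ȳ − b·x̄ = 2.4286 − 0.022277·6.5714 = 2.282209
Set a + b·x = 3.2: x = (3.2 − 2.282209) / 0.022277 = 41.199082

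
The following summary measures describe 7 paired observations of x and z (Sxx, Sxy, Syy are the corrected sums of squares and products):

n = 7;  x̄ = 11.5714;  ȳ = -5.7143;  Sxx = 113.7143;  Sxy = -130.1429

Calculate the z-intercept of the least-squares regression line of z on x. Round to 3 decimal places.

b = Sxy/Sxx = -130.1429/113.7143 = -1.144473
a = ȳ − b·x̄ = -5.7143 − (-1.144473)·11.5714 = 7.528850

7.529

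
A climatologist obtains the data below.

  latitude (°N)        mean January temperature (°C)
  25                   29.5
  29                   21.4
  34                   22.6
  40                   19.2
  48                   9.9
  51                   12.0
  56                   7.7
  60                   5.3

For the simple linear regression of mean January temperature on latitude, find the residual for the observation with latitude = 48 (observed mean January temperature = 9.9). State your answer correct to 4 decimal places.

n = 8, Σx = 343, Σy = 127.6, Σxy = 4730.9, Σx² = 15863
Sxx = Σx² − (Σx)²/n = 15863 − 14706.125 = 1156.875
Sxy = Σxy − (Σx)(Σy)/n = 4730.9 − 5470.85 = -739.95
b = Sxy/Sxx = -739.95/1156.875 = -0.639611
a = ȳ − b·x̄ = 15.95 − (-0.639611)·42.875 = 43.373323
ŷ(48) = 43.373323 + (-0.639611)·48 = 12.671994
residual = y − ŷ = 9.9 − 12.671994 = -2.771994

-2.7720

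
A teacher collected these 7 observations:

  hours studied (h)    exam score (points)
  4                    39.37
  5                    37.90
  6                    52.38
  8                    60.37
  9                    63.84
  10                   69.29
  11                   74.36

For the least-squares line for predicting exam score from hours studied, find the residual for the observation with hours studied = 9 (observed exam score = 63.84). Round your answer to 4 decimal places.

-0.4787

n = 7, Σx = 53, Σy = 397.51, Σxy = 3229.64, Σx² = 443
Sxx = Σx² − (Σx)²/n = 443 − 401.285714 = 41.714286
Sxy = Σxy − (Σx)(Σy)/n = 3229.64 − 3009.718571 = 219.921429
b = Sxy/Sxx = 219.921429/41.714286 = 5.272089
a = ȳ − b·x̄ = 56.787143 − 5.272089·7.571429 = 16.869897
ŷ(9) = 16.869897 + 5.272089·9 = 64.318699
residual = y − ŷ = 63.84 − 64.318699 = -0.478699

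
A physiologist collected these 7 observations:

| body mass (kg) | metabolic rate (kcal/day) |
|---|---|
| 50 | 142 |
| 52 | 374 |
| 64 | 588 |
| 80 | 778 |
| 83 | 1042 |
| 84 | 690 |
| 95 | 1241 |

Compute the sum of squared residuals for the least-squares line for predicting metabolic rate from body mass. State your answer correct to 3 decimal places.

110071.996

n = 7, Σx = 508, Σy = 4855, Σxy = 388761, Σx² = 38670, Σy² = 4213013
Sxx = Σx² − (Σx)²/n = 38670 − 36866.285714 = 1803.714286
Sxy = Σxy − (Σx)(Σy)/n = 388761 − 352334.285714 = 36426.714286
Syy = Σy² − (Σy)²/n = 4213013 − 3367289.285714 = 845723.714286
b = Sxy/Sxx = 36426.714286/1803.714286 = 20.195390
SSE = Syy − b·Sxy = 845723.714286 − 20.195390·36426.714286 = 110071.995961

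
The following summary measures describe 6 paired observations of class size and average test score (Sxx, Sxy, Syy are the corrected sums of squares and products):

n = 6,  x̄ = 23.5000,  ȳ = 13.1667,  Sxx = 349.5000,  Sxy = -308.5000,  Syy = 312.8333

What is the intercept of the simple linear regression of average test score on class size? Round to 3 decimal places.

33.910

b = Sxy/Sxx = -308.5/349.5 = -0.882690
a = ȳ − b·x̄ = 13.1667 − (-0.882690)·23.5 = 33.909905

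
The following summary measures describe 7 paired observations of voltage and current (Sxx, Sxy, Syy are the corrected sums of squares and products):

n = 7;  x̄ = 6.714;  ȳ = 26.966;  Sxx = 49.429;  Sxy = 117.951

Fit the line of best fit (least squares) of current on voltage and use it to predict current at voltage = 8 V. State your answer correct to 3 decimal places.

30.035

b = Sxy/Sxx = 117.951/49.429 = 2.386271
a = ȳ − b·x̄ = 26.966 − 2.386271·6.714 = 10.944575
ŷ(8) = a + b·8 = 10.944575 + 2.386271·8 = 30.034745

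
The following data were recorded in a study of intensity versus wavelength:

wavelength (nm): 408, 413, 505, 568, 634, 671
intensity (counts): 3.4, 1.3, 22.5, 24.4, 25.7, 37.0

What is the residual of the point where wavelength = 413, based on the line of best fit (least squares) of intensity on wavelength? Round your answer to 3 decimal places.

-3.385

n = 6, Σx = 3199, Σy = 114.3, Σxy = 68266.6, Σx² = 1766879
Sxx = Σx² − (Σx)²/n = 1766879 − 1705600.166667 = 61278.833333
Sxy = Σxy − (Σx)(Σy)/n = 68266.6 − 60940.95 = 7325.65
b = Sxy/Sxx = 7325.65/61278.833333 = 0.119546
a = ȳ − b·x̄ = 19.05 − 0.119546·533.166667 = -44.688034
ŷ(413) = -44.688034 + 0.119546·413 = 4.684535
residual = y − ŷ = 1.3 − 4.684535 = -3.384535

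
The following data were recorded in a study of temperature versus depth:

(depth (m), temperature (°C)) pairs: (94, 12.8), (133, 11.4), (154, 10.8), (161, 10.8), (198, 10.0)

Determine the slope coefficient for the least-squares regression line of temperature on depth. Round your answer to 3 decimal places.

n = 5, Σx = 740, Σy = 55.8, Σxy = 8101.4, Σx² = 115366
Sxx = Σx² − (Σx)²/n = 115366 − 109520 = 5846
Sxy = Σxy − (Σx)(Σy)/n = 8101.4 − 8258.4 = -157
b = Sxy/Sxx = -157/5846 = -0.026856

-0.027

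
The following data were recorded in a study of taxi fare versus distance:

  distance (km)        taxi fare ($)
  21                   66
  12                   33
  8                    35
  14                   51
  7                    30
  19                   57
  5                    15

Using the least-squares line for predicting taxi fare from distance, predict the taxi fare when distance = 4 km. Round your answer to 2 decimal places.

n = 7, Σx = 86, Σy = 287, Σxy = 4144, Σx² = 1280
Sxx = Σx² − (Σx)²/n = 1280 − 1056.571429 = 223.428571
Sxy = Σxy − (Σx)(Σy)/n = 4144 − 3526 = 618
b = Sxy/Sxx = 618/223.428571 = 2.765985
a = ȳ − b·x̄ = 41 − 2.765985·12.285714 = 7.017903
ŷ(4) = a + b·4 = 7.017903 + 2.765985·4 = 18.081841

18.08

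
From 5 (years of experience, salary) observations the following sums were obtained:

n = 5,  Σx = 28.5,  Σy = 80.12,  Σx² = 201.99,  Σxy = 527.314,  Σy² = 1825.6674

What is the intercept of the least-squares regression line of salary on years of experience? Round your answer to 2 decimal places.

Sxx = Σx² − (Σx)²/n = 201.99 − 162.45 = 39.54
Sxy = Σxy − (Σx)(Σy)/n = 527.314 − 456.684 = 70.63
b = Sxy/Sxx = 70.63/39.54 = 1.786292
a = ȳ − b·x̄ = 16.024 − 1.786292·5.7 = 5.842134

5.84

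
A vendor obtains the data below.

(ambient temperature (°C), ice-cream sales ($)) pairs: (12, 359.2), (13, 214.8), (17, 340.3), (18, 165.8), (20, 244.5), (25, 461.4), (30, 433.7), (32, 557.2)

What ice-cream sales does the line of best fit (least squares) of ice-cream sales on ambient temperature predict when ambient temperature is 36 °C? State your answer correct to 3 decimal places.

n = 8, Σx = 167, Σy = 2776.9, Σxy = 63138.7, Σx² = 3875
Sxx = Σx² − (Σx)²/n = 3875 − 3486.125 = 388.875
Sxy = Σxy − (Σx)(Σy)/n = 63138.7 − 57967.7875 = 5170.9125
b = Sxy/Sxx = 5170.9125/388.875 = 13.297107
a = ȳ − b·x̄ = 347.1125 − 13.297107·20.875 = 69.535391
ŷ(36) = a + b·36 = 69.535391 + 13.297107·36 = 548.231244

548.231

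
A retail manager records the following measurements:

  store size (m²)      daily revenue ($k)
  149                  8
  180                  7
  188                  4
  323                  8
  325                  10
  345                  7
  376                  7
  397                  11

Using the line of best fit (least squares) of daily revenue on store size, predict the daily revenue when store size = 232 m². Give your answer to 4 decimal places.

n = 8, Σx = 2283, Σy = 62, Σxy = 18452, Σx² = 717909
Sxx = Σx² − (Σx)²/n = 717909 − 651511.125 = 66397.875
Sxy = Σxy − (Σx)(Σy)/n = 18452 − 17693.25 = 758.75
b = Sxy/Sxx = 758.75/66397.875 = 0.011427
a = ȳ − b·x̄ = 7.75 − 0.011427·285.375 = 4.488928
ŷ(232) = a + b·232 = 4.488928 + 0.011427·232 = 7.140067

7.1401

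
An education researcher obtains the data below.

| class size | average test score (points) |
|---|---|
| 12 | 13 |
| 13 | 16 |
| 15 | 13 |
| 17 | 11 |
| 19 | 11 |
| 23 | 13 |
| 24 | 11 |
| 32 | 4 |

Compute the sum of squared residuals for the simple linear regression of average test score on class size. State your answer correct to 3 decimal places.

n = 8, Σx = 155, Σy = 92, Σxy = 1646, Σx² = 3317, Σy² = 1142
Sxx = Σx² − (Σx)²/n = 3317 − 3003.125 = 313.875
Sxy = Σxy − (Σx)(Σy)/n = 1646 − 1782.5 = -136.5
Syy = Σy² − (Σy)²/n = 1142 − 1058 = 84
b = Sxy/Sxx = -136.5/313.875 = -0.434886
SSE = Syy − b·Sxy = 84 − (-0.434886)·(-136.5) = 24.637993

24.638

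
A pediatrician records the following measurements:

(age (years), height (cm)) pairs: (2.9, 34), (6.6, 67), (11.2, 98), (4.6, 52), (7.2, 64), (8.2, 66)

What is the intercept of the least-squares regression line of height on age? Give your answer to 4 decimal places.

n = 6, Σx = 40.7, Σy = 381, Σxy = 2879.6, Σx² = 317.65
Sxx = Σx² − (Σx)²/n = 317.65 − 276.081667 = 41.568333
Sxy = Σxy − (Σx)(Σy)/n = 2879.6 − 2584.45 = 295.15
b = Sxy/Sxx = 295.15/41.568333 = 7.100357
a = ȳ − b·x̄ = 63.5 − 7.100357·6.783333 = 15.335913

15.3359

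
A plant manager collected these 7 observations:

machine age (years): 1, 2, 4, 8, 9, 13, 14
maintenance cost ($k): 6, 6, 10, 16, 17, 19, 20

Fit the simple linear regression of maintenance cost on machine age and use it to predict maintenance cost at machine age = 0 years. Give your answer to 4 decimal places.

n = 7, Σx = 51, Σy = 94, Σxy = 866, Σx² = 531
Sxx = Σx² − (Σx)²/n = 531 − 371.571429 = 159.428571
Sxy = Σxy − (Σx)(Σy)/n = 866 − 684.857143 = 181.142857
b = Sxy/Sxx = 181.142857/159.428571 = 1.136201
a = ȳ − b·x̄ = 13.428571 − 1.136201·7.285714 = 5.150538
ŷ(0) = a + b·0 = 5.150538 + 1.136201·0 = 5.150538

5.1505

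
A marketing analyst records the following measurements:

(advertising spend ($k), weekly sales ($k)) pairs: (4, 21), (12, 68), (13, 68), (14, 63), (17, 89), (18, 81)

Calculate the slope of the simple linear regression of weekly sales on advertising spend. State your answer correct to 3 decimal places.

4.573

n = 6, Σx = 78, Σy = 390, Σxy = 5637, Σx² = 1138
Sxx = Σx² − (Σx)²/n = 1138 − 1014 = 124
Sxy = Σxy − (Σx)(Σy)/n = 5637 − 5070 = 567
b = Sxy/Sxx = 567/124 = 4.572581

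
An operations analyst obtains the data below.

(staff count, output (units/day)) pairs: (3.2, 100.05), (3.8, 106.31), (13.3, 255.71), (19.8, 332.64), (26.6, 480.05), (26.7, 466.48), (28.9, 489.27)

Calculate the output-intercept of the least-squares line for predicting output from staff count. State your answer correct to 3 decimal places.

46.331

n = 7, Σx = 122.3, Σy = 2230.51, Σxy = 50075.602, Σx² = 2849.27
Sxx = Σx² − (Σx)²/n = 2849.27 − 2136.755714 = 712.514286
Sxy = Σxy − (Σx)(Σy)/n = 50075.602 − 38970.196143 = 11105.405857
b = Sxy/Sxx = 11105.405857/712.514286 = 15.586222
a = ȳ − b·x̄ = 318.644286 − 15.586222·17.471429 = 46.330721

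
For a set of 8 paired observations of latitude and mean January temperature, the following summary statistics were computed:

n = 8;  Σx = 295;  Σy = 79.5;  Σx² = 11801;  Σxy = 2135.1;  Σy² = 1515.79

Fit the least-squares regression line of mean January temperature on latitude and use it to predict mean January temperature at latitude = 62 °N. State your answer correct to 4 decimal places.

Sxx = Σx² − (Σx)²/n = 11801 − 10878.125 = 922.875
Sxy = Σxy − (Σx)(Σy)/n = 2135.1 − 2931.5625 = -796.4625
b = Sxy/Sxx = -796.4625/922.875 = -0.863023
a = ȳ − b·x̄ = 9.9375 − (-0.863023)·36.875 = 41.761479
ŷ(62) = a + b·62 = 41.761479 + (-0.863023)·62 = -11.745957

-11.7460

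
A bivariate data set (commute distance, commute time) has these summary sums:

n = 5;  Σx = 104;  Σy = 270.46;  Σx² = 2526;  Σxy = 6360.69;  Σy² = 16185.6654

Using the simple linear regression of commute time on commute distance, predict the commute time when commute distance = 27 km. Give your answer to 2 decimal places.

Sxx = Σx² − (Σx)²/n = 2526 − 2163.2 = 362.8
Sxy = Σxy − (Σx)(Σy)/n = 6360.69 − 5625.568 = 735.122
b = Sxy/Sxx = 735.122/362.8 = 2.026246
a = ȳ − b·x̄ = 54.092 − 2.026246·20.8 = 11.946086
ŷ(27) = a + b·27 = 11.946086 + 2.026246·27 = 66.654724

66.65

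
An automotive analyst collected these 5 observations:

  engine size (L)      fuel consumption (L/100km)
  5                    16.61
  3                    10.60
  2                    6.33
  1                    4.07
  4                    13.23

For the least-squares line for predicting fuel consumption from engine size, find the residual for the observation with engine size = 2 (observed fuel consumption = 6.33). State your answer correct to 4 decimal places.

-0.6400

n = 5, Σx = 15, Σy = 50.84, Σxy = 184.5, Σx² = 55
Sxx = Σx² − (Σx)²/n = 55 − 45 = 10
Sxy = Σxy − (Σx)(Σy)/n = 184.5 − 152.52 = 31.98
b = Sxy/Sxx = 31.98/10 = 3.198
a = ȳ − b·x̄ = 10.168 − 3.198·3 = 0.574
ŷ(2) = 0.574 + 3.198·2 = 6.97
residual = y − ŷ = 6.33 − 6.97 = -0.64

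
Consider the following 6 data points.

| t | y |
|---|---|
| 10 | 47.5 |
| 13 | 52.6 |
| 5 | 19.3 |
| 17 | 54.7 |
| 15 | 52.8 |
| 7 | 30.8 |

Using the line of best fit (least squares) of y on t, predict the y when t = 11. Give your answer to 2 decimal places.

n = 6, Σx = 67, Σy = 257.7, Σxy = 3192.8, Σx² = 857
Sxx = Σx² − (Σx)²/n = 857 − 748.166667 = 108.833333
Sxy = Σxy − (Σx)(Σy)/n = 3192.8 − 2877.65 = 315.15
b = Sxy/Sxx = 315.15/108.833333 = 2.895712
a = ȳ − b·x̄ = 42.95 − 2.895712·11.166667 = 10.614548
ŷ(11) = a + b·11 = 10.614548 + 2.895712·11 = 42.467381

42.47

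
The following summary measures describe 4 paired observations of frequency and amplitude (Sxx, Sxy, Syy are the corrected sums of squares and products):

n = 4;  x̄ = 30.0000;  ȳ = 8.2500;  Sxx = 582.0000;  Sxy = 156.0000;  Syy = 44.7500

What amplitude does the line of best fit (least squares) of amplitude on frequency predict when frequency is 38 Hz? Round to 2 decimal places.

10.39

b = Sxy/Sxx = 156/582 = 0.268041
a = ȳ − b·x̄ = 8.25 − 0.268041·30 = 0.208763
ŷ(38) = a + b·38 = 0.208763 + 0.268041·38 = 10.394330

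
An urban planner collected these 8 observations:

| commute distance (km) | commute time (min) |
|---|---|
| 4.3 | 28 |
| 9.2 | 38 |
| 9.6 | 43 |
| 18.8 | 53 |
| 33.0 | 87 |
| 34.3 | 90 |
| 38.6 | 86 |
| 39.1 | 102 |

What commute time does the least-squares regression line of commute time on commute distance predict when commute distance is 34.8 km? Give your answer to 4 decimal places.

87.9692

n = 8, Σx = 186.9, Σy = 527, Σxy = 15145, Σx² = 5832.99
Sxx = Σx² − (Σx)²/n = 5832.99 − 4366.45125 = 1466.53875
Sxy = Σxy − (Σx)(Σy)/n = 15145 − 12312.0375 = 2832.9625
b = Sxy/Sxx = 2832.9625/1466.53875 = 1.931734
a = ȳ − b·x̄ = 65.875 − 1.931734·23.3625 = 20.744869
ŷ(34.8) = a + b·34.8 = 20.744869 + 1.931734·34.8 = 87.969206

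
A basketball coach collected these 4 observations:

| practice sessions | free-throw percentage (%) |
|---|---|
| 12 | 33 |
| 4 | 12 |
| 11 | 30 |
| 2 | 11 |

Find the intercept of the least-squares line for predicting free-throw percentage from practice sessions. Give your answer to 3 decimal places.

4.769

n = 4, Σx = 29, Σy = 86, Σxy = 796, Σx² = 285
Sxx = Σx² − (Σx)²/n = 285 − 210.25 = 74.75
Sxy = Σxy − (Σx)(Σy)/n = 796 − 623.5 = 172.5
b = Sxy/Sxx = 172.5/74.75 = 2.307692
a = ȳ − b·x̄ = 21.5 − 2.307692·7.25 = 4.769231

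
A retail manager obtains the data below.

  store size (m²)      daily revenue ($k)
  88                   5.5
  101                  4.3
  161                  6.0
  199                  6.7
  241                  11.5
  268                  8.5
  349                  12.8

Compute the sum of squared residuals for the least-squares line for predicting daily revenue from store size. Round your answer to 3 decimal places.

11.045

n = 7, Σx = 1407, Σy = 55.3, Σxy = 12734.3, Σx² = 335173, Σy² = 497.97
Sxx = Σx² − (Σx)²/n = 335173 − 282807 = 52366
Sxy = Σxy − (Σx)(Σy)/n = 12734.3 − 11115.3 = 1619
Syy = Σy² − (Σy)²/n = 497.97 − 436.87 = 61.1
b = Sxy/Sxx = 1619/52366 = 0.030917
SSE = Syy − b·Sxy = 61.1 − 0.030917·1619 = 11.045365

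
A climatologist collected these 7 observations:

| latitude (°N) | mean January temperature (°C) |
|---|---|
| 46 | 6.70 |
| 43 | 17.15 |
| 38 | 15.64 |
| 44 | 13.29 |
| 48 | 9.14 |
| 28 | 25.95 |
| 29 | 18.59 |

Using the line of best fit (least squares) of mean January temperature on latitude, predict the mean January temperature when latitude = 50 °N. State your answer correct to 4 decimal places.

7.9649

n = 7, Σx = 276, Σy = 106.46, Σxy = 3929.16, Σx² = 11274
Sxx = Σx² − (Σx)²/n = 11274 − 10882.285714 = 391.714286
Sxy = Σxy − (Σx)(Σy)/n = 3929.16 − 4197.565714 = -268.405714
b = Sxy/Sxx = -268.405714/391.714286 = -0.685208
a = ȳ − b·x̄ = 15.208571 − (-0.685208)·39.428571 = 42.225339
ŷ(50) = a + b·50 = 42.225339 + (-0.685208)·50 = 7.964945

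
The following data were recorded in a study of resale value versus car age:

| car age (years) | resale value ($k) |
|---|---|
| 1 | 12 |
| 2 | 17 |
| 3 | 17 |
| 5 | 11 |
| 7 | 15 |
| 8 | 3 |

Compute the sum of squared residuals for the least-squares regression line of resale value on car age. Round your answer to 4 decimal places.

90.2797

n = 6, Σx = 26, Σy = 75, Σxy = 281, Σx² = 152, Σy² = 1077
Sxx = Σx² − (Σx)²/n = 152 − 112.666667 = 39.333333
Sxy = Σxy − (Σx)(Σy)/n = 281 − 325 = -44
Syy = Σy² − (Σy)²/n = 1077 − 937.5 = 139.5
b = Sxy/Sxx = -44/39.333333 = -1.118644
SSE = Syy − b·Sxy = 139.5 − (-1.118644)·(-44) = 90.279661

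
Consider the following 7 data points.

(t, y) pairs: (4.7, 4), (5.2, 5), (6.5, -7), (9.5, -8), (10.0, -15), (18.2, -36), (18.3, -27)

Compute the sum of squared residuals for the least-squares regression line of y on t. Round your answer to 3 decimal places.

102.869

n = 7, Σx = 72.4, Σy = -84, Σxy = -1376, Σx² = 947.76, Σy² = 2404
Sxx = Σx² − (Σx)²/n = 947.76 − 748.822857 = 198.937143
Sxy = Σxy − (Σx)(Σy)/n = -1376 − (-868.8) = -507.2
Syy = Σy² − (Σy)²/n = 2404 − 1008 = 1396
b = Sxy/Sxx = -507.2/198.937143 = -2.549549
SSE = Syy − b·Sxy = 1396 − (-2.549549)·(-507.2) = 102.868731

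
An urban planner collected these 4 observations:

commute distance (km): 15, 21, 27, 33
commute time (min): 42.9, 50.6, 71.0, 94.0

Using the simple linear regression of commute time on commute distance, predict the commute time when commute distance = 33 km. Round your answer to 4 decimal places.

n = 4, Σx = 96, Σy = 258.5, Σxy = 6725.1, Σx² = 2484
Sxx = Σx² − (Σx)²/n = 2484 − 2304 = 180
Sxy = Σxy − (Σx)(Σy)/n = 6725.1 − 6204 = 521.1
b = Sxy/Sxx = 521.1/180 = 2.895
a = ȳ − b·x̄ = 64.625 − 2.895·24 = -4.855
ŷ(33) = a + b·33 = -4.855 + 2.895·33 = 90.68

90.6800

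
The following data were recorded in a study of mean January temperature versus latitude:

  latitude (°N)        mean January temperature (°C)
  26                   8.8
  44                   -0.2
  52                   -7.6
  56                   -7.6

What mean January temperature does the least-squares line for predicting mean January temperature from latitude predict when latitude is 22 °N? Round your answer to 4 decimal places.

n = 4, Σx = 178, Σy = -6.6, Σxy = -600.8, Σx² = 8452
Sxx = Σx² − (Σx)²/n = 8452 − 7921 = 531
Sxy = Σxy − (Σx)(Σy)/n = -600.8 − (-293.7) = -307.1
b = Sxy/Sxx = -307.1/531 = -0.578343
a = ȳ − b·x̄ = -1.65 − (-0.578343)·44.5 = 24.086252
ŷ(22) = a + b·22 = 24.086252 + (-0.578343)·22 = 11.362712

11.3627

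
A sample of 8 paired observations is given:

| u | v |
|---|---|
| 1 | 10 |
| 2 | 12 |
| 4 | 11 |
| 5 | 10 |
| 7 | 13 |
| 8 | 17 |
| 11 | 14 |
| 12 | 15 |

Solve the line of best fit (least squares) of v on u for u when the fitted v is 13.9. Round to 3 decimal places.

n = 8, Σx = 50, Σy = 102, Σxy = 689, Σx² = 424
Sxx = Σx² − (Σx)²/n = 424 − 312.5 = 111.5
Sxy = Σxy − (Σx)(Σy)/n = 689 − 637.5 = 51.5
b = Sxy/Sxx = 51.5/111.5 = 0.461883
a = ȳ − b·x̄ = 12.75 − 0.461883·6.25 = 9.863229
Set a + b·x = 13.9: x = (13.9 − 9.863229) / 0.461883 = 8.739806

8.740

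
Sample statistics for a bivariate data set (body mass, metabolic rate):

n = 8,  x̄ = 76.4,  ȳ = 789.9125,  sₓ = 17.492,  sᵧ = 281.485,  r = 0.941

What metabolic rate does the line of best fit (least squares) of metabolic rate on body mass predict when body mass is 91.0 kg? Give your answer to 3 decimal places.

b = r · sᵧ/sₓ = 0.941 · 281.485/17.492 = 15.142773
a = ȳ − b·x̄ = 789.9125 − 15.142773·76.4 = -366.995356
ŷ(91.0) = a + b·91.0 = -366.995356 + 15.142773·91 = 1010.996986

1010.997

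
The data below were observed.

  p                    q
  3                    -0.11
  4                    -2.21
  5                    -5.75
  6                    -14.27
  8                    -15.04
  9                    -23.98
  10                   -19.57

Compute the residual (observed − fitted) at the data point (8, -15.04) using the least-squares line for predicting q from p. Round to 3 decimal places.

1.611

n = 7, Σx = 45, Σy = -80.93, Σxy = -655.38, Σx² = 331
Sxx = Σx² − (Σx)²/n = 331 − 289.285714 = 41.714286
Sxy = Σxy − (Σx)(Σy)/n = -655.38 − (-520.264286) = -135.115714
b = Sxy/Sxx = -135.115714/41.714286 = -3.239075
a = ȳ − b·x̄ = -11.561429 − (-3.239075)·6.428571 = 9.261199
ŷ(8) = 9.261199 + (-3.239075)·8 = -16.651404
residual = y − ŷ = -15.04 − (-16.651404) = 1.611404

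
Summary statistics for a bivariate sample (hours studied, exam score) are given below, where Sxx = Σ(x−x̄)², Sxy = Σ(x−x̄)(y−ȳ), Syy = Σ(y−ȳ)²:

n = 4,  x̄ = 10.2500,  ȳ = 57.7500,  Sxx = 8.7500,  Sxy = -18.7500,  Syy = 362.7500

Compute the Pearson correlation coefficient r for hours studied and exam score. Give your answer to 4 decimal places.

-0.3328

r = Sxy/√(Sxx·Syy) = -18.75/√(3174.0625) = -18.75/56.338819 = -0.332808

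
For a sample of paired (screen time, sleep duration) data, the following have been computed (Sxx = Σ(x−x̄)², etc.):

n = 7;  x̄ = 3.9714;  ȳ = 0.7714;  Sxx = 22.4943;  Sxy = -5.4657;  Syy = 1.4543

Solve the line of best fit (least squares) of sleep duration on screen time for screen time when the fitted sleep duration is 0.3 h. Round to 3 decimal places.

5.911

b = Sxy/Sxx = -5.4657/22.4943 = -0.242982
a = ȳ − b·x̄ = 0.7714 − (-0.242982)·3.9714 = 1.736377
Set a + b·x = 0.3: x = (0.3 − 1.736377) / (-0.242982) = 5.911465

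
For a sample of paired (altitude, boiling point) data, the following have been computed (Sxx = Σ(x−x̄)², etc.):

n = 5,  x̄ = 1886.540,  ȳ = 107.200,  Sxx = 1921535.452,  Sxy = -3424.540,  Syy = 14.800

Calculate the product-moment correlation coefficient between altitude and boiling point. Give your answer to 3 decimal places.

-0.642

r = Sxy/√(Sxx·Syy) = -3424.54/√(28438724.6896) = -3424.54/5332.797079 = -0.642166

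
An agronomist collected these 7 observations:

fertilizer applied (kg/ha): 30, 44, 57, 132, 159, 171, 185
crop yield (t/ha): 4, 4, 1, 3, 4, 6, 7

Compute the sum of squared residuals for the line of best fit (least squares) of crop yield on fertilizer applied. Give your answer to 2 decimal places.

13.82

n = 7, Σx = 778, Σy = 29, Σxy = 3706, Σx² = 112256, Σy² = 143
Sxx = Σx² − (Σx)²/n = 112256 − 86469.142857 = 25786.857143
Sxy = Σxy − (Σx)(Σy)/n = 3706 − 3223.142857 = 482.857143
Syy = Σy² − (Σy)²/n = 143 − 120.142857 = 22.857143
b = Sxy/Sxx = 482.857143/25786.857143 = 0.018725
SSE = Syy − b·Sxy = 22.857143 − 0.018725·482.857143 = 13.815676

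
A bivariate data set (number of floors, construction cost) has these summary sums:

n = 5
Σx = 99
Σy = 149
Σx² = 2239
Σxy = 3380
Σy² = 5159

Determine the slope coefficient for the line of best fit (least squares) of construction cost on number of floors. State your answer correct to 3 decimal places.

1.542

Sxx = Σx² − (Σx)²/n = 2239 − 1960.2 = 278.8
Sxy = Σxy − (Σx)(Σy)/n = 3380 − 2950.2 = 429.8
b = Sxy/Sxx = 429.8/278.8 = 1.541607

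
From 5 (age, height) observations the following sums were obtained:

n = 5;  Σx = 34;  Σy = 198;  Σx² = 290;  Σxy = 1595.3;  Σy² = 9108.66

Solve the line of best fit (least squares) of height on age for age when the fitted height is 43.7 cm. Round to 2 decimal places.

Sxx = Σx² − (Σx)²/n = 290 − 231.2 = 58.8
Sxy = Σxy − (Σx)(Σy)/n = 1595.3 − 1346.4 = 248.9
b = Sxy/Sxx = 248.9/58.8 = 4.232993
a = ȳ − b·x̄ = 39.6 − 4.232993·6.8 = 10.815646
Set a + b·x = 43.7: x = (43.7 − 10.815646) / 4.232993 = 7.768582

7.77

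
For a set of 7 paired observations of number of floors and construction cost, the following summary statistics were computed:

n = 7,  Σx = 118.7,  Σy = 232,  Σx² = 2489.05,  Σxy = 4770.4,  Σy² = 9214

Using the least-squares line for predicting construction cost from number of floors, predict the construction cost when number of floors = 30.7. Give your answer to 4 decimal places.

Sxx = Σx² − (Σx)²/n = 2489.05 − 2012.812857 = 476.237143
Sxy = Σxy − (Σx)(Σy)/n = 4770.4 − 3934.057143 = 836.342857
b = Sxy/Sxx = 836.342857/476.237143 = 1.756148
a = ȳ − b·x̄ = 33.142857 − 1.756148·16.957143 = 3.363606
ŷ(30.7) = a + b·30.7 = 3.363606 + 1.756148·30.7 = 57.277347

57.2773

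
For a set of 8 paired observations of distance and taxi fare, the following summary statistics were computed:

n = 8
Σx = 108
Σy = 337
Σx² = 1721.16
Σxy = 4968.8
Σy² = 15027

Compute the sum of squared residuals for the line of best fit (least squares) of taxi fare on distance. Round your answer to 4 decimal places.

162.7929

Sxx = Σx² − (Σx)²/n = 1721.16 − 1458 = 263.16
Sxy = Σxy − (Σx)(Σy)/n = 4968.8 − 4549.5 = 419.3
Syy = Σy² − (Σy)²/n = 15027 − 14196.125 = 830.875
b = Sxy/Sxx = 419.3/263.16 = 1.593327
SSE = Syy − b·Sxy = 830.875 − 1.593327·419.3 = 162.792883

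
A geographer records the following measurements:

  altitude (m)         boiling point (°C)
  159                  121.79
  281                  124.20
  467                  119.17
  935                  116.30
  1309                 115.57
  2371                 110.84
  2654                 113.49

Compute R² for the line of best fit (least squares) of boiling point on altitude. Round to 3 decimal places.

n = 7, Σx = 8176, Σy = 821.36, Σxy = 933942.93, Σx² = 15575394, Σy² = 96507.5336
Sxx = Σx² − (Σx)²/n = 15575394 − 9549568 = 6025826
Sxy = Σxy − (Σx)(Σy)/n = 933942.93 − 959348.48 = -25405.55
Syy = Σy² − (Σy)²/n = 96507.5336 − 96376.035657 = 131.497943
R² = Sxy²/(Sxx·Syy) = (-25405.55)²/(6025826·131.497943) = 0.814557

0.815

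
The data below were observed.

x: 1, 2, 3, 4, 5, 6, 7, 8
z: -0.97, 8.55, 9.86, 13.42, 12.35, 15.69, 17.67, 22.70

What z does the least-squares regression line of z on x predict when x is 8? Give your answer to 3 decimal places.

21.897

n = 8, Σx = 36, Σy = 99.27, Σxy = 560.57, Σx² = 204
Sxx = Σx² − (Σx)²/n = 204 − 162 = 42
Sxy = Σxy − (Σx)(Σy)/n = 560.57 − 446.715 = 113.855
b = Sxy/Sxx = 113.855/42 = 2.710833
a = ȳ − b·x̄ = 12.40875 − 2.710833·4.5 = 0.21
ŷ(8) = a + b·8 = 0.21 + 2.710833·8 = 21.896667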